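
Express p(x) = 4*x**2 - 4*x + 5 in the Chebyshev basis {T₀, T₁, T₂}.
(7)T₀ + (-4)T₁ + (2)T₂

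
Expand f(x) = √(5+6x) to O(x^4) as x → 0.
sqrt(5) + 3*sqrt(5)*x/5 - 9*sqrt(5)*x**2/50 + 27*sqrt(5)*x**3/250 + O(x**4)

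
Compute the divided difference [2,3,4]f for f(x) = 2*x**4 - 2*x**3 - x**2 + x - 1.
91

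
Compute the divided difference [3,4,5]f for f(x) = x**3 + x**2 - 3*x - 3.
13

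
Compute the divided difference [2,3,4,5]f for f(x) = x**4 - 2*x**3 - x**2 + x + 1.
12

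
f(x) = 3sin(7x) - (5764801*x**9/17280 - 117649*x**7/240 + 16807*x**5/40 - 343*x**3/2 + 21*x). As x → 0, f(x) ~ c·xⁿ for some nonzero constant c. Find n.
11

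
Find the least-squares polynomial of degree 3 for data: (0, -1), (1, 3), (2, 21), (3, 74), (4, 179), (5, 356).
-59/63 + (965/378)x + (-509/252)x² + (341/108)x³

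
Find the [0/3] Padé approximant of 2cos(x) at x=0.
2/(x**2/2 + 1)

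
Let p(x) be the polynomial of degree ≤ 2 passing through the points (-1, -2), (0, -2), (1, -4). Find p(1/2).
-11/4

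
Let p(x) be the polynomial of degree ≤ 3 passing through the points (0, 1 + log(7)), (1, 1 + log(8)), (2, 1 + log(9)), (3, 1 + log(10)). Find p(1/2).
-5*log(3)/8 + log(10)/16 + 5*log(7)/16 + 1 + 45*log(2)/16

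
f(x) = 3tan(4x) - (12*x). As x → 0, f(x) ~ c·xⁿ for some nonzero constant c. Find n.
3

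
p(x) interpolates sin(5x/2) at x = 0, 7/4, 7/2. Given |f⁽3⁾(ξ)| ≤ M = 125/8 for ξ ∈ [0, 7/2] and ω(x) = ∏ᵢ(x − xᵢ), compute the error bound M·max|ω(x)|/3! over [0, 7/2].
42875*sqrt(3)/13824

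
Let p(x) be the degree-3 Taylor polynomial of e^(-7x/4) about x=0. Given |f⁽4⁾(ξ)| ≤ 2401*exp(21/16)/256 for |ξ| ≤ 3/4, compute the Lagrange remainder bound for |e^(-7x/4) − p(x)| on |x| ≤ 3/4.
64827*exp(21/16)/524288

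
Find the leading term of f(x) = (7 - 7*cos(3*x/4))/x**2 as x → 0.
63/32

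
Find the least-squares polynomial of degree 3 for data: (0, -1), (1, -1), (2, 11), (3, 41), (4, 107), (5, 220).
-79/63 + (379/378)x + (-493/252)x² + (229/108)x³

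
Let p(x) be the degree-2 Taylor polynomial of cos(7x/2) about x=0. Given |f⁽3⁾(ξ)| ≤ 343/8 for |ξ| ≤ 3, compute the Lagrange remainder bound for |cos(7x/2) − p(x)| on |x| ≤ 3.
3087/16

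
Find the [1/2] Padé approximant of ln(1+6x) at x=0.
6*x/(-3*x**2 + 3*x + 1)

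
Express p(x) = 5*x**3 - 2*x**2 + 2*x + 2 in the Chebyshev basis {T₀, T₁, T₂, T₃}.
T₀ + (23/4)T₁ - T₂ + (5/4)T₃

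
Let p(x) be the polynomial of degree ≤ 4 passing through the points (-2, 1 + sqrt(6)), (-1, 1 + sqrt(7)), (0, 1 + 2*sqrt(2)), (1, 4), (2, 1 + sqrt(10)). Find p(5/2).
-283/32 - 45*sqrt(7)/32 + 35*sqrt(6)/128 + 315*sqrt(10)/128 + 189*sqrt(2)/32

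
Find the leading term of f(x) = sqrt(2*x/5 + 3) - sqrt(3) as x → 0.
sqrt(3)*x/15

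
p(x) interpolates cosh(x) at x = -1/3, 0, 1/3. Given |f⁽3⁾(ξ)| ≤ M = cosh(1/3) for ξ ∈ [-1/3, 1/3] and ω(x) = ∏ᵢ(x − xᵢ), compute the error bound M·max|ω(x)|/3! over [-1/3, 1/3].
sqrt(3)*cosh(1/3)/729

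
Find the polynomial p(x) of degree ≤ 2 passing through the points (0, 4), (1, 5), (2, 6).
x + 4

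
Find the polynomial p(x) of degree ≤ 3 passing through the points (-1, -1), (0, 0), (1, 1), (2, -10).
-2*x**3 + 3*x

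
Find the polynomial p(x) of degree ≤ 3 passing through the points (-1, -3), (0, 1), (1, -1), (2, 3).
2*x**3 - 3*x**2 - x + 1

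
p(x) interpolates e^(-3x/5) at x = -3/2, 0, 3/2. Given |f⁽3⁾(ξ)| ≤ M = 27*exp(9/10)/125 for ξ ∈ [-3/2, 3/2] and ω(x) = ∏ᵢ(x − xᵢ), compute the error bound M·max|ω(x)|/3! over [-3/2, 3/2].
27*sqrt(3)*exp(9/10)/1000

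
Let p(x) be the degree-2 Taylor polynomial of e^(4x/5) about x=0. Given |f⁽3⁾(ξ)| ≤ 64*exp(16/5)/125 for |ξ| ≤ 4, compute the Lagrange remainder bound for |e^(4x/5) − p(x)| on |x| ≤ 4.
2048*exp(16/5)/375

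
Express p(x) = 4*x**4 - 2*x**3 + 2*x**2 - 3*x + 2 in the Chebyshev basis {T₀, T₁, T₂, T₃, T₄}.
(9/2)T₀ + (-9/2)T₁ + (3)T₂ + (-1/2)T₃ + (1/2)T₄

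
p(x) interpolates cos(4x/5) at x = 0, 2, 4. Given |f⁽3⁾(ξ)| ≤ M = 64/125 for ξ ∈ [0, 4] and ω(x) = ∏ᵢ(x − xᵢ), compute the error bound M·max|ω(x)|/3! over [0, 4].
512*sqrt(3)/3375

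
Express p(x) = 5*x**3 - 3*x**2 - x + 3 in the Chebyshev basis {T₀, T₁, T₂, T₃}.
(3/2)T₀ + (11/4)T₁ + (-3/2)T₂ + (5/4)T₃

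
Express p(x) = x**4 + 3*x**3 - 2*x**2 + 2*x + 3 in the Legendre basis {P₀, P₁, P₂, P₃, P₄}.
(38/15)P₀ + (19/5)P₁ + (-16/21)P₂ + (6/5)P₃ + (8/35)P₄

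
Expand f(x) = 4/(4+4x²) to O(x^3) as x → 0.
1 - x**2 + O(x**3)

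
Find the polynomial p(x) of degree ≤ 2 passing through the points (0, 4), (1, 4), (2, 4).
4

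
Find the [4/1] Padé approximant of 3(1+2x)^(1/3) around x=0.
(16*x**4/81 - 64*x**3/135 + 8*x**2/5 + 32*x/5 + 3)/(22*x/15 + 1)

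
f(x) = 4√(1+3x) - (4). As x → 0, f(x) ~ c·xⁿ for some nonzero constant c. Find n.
1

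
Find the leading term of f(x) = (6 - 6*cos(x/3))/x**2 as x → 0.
1/3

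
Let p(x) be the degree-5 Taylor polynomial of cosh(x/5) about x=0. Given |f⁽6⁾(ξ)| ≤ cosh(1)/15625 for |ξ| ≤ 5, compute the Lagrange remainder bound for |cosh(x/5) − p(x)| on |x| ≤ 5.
cosh(1)/720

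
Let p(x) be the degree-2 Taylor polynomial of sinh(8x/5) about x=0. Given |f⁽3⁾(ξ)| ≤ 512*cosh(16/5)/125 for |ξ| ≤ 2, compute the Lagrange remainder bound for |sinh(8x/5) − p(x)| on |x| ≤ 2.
2048*cosh(16/5)/375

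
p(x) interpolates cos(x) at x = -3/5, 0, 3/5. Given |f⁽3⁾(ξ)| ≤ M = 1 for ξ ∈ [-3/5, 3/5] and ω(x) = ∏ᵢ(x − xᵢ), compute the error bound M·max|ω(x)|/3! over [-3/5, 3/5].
sqrt(3)/125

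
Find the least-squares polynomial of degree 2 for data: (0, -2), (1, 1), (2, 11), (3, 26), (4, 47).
-15/7 + (41/70)x + (41/14)x²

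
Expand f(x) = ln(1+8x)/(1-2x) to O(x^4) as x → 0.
8*x - 16*x**2 + 416*x**3/3 + O(x**4)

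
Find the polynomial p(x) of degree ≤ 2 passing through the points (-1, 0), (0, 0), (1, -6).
-3*x**2 - 3*x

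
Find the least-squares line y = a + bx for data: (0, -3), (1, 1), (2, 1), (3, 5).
a = -13/5, b = 12/5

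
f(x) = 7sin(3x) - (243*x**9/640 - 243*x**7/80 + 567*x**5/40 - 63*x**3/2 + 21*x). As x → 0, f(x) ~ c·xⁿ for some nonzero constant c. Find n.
11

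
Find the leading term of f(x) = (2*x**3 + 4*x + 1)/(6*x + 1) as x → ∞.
x**2/3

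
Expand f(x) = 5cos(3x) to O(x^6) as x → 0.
5 - 45*x**2/2 + 135*x**4/8 + O(x**6)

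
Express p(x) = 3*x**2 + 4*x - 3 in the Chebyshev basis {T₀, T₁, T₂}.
(-3/2)T₀ + (4)T₁ + (3/2)T₂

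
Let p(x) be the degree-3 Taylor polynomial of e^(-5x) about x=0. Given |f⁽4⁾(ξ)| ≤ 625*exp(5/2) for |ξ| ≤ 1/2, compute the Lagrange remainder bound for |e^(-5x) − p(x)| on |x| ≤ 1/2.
625*exp(5/2)/384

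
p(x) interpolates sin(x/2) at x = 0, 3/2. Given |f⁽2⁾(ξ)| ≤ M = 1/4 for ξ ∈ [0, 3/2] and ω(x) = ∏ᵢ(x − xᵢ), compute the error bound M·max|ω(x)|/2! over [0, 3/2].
9/128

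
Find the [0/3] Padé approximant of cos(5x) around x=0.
1/(25*x**2/2 + 1)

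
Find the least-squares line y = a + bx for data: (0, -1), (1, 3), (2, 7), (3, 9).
a = -3/5, b = 17/5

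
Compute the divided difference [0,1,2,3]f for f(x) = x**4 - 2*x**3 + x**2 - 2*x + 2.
4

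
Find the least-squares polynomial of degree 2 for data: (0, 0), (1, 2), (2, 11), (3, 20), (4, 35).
-2/7 + (48/35)x + (13/7)x²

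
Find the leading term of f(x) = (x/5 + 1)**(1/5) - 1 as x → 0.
x/25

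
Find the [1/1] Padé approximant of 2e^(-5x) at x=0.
(2 - 5*x)/(5*x/2 + 1)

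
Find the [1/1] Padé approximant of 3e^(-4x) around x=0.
(3 - 6*x)/(2*x + 1)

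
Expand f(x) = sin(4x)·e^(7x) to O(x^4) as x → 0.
4*x + 28*x**2 + 262*x**3/3 + O(x**4)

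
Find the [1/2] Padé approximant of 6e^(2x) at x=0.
(4*x + 6)/(2*x**2/3 - 4*x/3 + 1)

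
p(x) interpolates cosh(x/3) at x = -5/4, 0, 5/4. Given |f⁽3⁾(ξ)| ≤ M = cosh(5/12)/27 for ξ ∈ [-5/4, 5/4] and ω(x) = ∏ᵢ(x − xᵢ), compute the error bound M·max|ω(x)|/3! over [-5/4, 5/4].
125*sqrt(3)*cosh(5/12)/46656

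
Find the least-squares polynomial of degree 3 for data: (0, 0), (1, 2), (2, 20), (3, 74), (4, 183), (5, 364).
13/126 + (-457/756)x + (-58/63)x² + (337/108)x³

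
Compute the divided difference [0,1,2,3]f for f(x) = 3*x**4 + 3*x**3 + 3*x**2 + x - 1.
21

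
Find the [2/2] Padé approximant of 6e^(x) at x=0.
(x**2/2 + 3*x + 6)/(x**2/12 - x/2 + 1)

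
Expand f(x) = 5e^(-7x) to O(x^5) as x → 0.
5 - 35*x + 245*x**2/2 - 1715*x**3/6 + 12005*x**4/24 + O(x**5)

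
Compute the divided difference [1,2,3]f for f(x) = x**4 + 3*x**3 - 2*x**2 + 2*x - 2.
41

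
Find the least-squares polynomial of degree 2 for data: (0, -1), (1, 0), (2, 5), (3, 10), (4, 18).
-6/5 + (4/5)x + x²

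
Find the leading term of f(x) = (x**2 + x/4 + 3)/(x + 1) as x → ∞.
x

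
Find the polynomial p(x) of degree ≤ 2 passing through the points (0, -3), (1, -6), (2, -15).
-3*x**2 - 3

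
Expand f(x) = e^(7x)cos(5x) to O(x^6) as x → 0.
1 + 7*x + 12*x**2 - 91*x**3/3 - 1081*x**4/6 - 11767*x**5/30 + O(x**6)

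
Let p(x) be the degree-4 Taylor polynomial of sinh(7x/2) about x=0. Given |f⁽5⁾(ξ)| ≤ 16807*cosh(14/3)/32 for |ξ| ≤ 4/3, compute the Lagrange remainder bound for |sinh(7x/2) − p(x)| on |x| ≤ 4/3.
67228*cosh(14/3)/3645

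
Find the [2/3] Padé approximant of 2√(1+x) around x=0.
(7*x**2/8 + 14*x/5 + 2)/(-x**3/160 + 9*x**2/80 + 9*x/10 + 1)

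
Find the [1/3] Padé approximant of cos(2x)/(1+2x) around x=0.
(1 - 5*x/6)/(7*x**3/3 + x**2/3 + 7*x/6 + 1)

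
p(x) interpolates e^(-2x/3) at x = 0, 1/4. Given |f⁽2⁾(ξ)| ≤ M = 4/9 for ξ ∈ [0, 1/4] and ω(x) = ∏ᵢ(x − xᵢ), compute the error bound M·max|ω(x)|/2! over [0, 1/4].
1/288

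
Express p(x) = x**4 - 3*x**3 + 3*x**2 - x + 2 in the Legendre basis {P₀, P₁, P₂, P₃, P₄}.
(16/5)P₀ + (-14/5)P₁ + (18/7)P₂ + (-6/5)P₃ + (8/35)P₄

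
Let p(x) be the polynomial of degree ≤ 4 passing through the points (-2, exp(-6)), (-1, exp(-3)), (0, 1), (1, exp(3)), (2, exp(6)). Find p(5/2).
(-420*exp(9) - 180*exp(3) + 35 + 378*exp(6) + 315*exp(12))*exp(-6)/128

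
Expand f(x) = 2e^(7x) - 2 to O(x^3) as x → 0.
14*x + 49*x**2 + O(x**3)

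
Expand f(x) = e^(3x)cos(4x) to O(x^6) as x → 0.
1 + 3*x - 7*x**2/2 - 39*x**3/2 - 527*x**4/24 - 79*x**5/40 + O(x**6)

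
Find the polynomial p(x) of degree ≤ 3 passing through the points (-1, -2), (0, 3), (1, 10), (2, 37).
3*x**3 + x**2 + 3*x + 3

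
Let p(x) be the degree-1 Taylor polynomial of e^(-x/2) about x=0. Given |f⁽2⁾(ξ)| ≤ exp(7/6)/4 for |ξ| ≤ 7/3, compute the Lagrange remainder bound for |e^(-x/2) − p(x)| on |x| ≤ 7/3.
49*exp(7/6)/72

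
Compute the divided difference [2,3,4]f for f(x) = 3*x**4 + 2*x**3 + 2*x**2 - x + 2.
185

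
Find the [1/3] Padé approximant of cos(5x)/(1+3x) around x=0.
(1 - 125*x/36)/(-425*x**3/72 + 25*x**2/12 - 17*x/36 + 1)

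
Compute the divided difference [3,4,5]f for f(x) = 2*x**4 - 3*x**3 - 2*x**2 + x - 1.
156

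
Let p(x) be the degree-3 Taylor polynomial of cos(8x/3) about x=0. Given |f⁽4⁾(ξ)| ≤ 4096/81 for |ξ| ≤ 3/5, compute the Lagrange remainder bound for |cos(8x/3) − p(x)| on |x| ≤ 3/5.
512/1875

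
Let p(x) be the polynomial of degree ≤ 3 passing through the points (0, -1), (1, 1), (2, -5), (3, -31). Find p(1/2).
1/4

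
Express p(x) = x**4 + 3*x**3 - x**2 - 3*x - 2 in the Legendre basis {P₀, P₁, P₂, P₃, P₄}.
(-32/15)P₀ + (-6/5)P₁ + (-2/21)P₂ + (6/5)P₃ + (8/35)P₄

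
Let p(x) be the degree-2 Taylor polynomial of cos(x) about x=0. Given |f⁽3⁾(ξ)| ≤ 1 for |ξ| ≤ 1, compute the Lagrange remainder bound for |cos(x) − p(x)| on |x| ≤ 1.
1/6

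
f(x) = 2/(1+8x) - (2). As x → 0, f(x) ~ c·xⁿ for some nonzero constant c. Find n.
1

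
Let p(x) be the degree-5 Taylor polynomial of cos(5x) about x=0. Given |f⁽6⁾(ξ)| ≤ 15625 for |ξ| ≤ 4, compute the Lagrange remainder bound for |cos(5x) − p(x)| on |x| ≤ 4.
800000/9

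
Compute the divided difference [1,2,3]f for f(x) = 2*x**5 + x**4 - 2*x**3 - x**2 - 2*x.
192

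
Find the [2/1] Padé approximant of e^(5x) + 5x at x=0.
(-25*x**2/6 + 25*x/3 + 1)/(1 - 5*x/3)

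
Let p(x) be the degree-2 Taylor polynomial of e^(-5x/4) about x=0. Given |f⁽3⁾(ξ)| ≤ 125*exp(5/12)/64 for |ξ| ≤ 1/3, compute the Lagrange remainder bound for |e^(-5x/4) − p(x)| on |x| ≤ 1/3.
125*exp(5/12)/10368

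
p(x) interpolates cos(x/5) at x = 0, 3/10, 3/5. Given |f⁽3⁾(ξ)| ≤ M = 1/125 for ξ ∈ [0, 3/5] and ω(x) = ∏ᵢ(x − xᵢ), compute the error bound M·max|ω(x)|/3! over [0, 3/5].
sqrt(3)/125000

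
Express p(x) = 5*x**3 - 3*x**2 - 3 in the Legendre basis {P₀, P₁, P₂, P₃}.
(-4)P₀ + (3)P₁ + (-2)P₂ + (2)P₃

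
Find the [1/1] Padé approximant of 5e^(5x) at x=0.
(25*x/2 + 5)/(1 - 5*x/2)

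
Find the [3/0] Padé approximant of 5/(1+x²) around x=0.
5 - 5*x**2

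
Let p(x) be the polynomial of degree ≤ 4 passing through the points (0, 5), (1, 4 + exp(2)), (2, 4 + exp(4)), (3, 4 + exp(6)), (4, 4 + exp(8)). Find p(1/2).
-5*exp(8)/128 - 35*exp(4)/64 + 547/128 + 35*exp(2)/32 + 7*exp(6)/32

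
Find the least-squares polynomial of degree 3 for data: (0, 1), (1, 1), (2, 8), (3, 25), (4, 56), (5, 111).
97/126 + (71/756)x + (-1/9)x² + (97/108)x³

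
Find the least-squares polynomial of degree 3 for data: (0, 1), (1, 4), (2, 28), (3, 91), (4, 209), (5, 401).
62/63 + (-653/378)x + (467/252)x² + (313/108)x³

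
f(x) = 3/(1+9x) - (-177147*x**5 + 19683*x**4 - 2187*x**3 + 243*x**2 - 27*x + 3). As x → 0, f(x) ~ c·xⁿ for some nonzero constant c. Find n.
6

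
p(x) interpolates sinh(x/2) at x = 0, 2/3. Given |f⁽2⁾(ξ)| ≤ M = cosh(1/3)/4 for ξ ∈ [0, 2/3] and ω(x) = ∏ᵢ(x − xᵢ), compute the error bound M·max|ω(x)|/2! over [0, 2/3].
cosh(1/3)/72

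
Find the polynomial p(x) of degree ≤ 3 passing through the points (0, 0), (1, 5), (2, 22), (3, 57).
x**3 + 3*x**2 + x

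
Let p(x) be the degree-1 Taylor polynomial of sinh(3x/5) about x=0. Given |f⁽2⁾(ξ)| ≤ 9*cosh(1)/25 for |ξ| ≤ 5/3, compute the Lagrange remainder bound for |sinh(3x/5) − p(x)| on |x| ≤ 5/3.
cosh(1)/2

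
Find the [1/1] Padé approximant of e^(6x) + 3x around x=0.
(7*x + 1)/(1 - 2*x)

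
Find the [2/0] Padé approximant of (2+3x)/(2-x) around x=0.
x**2 + 2*x + 1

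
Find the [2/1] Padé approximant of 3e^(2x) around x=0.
(2*x**2 + 4*x + 3)/(1 - 2*x/3)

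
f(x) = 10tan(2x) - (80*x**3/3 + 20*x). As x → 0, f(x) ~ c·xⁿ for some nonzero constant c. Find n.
5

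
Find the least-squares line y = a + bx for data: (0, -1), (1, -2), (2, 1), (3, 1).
a = -8/5, b = 9/10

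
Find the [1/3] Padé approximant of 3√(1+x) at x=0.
(21*x/8 + 3)/(x**3/64 - x**2/16 + 3*x/8 + 1)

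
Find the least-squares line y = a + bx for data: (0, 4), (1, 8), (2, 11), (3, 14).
a = 43/10, b = 33/10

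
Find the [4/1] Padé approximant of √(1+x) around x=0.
(3*x**4/640 - x**3/40 + 9*x**2/40 + 6*x/5 + 1)/(7*x/10 + 1)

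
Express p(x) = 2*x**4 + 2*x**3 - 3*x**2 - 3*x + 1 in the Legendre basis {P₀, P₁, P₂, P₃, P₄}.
(2/5)P₀ + (-9/5)P₁ + (-6/7)P₂ + (4/5)P₃ + (16/35)P₄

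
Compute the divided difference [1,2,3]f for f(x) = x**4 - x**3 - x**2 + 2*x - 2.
18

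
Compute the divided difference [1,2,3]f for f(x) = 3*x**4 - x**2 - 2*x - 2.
74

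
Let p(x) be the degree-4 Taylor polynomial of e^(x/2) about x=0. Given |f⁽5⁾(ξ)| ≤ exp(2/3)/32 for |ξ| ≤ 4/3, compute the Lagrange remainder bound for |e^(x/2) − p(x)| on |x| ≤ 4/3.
4*exp(2/3)/3645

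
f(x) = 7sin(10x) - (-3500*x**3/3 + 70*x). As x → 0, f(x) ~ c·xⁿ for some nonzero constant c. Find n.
5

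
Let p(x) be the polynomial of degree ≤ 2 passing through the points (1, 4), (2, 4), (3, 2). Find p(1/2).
13/4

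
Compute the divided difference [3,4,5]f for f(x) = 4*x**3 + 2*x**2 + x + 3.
50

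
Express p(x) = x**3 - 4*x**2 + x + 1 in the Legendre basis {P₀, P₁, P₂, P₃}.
(-1/3)P₀ + (8/5)P₁ + (-8/3)P₂ + (2/5)P₃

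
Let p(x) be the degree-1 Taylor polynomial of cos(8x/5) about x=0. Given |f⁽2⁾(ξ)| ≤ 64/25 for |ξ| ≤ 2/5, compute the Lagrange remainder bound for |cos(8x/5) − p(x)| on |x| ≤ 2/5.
128/625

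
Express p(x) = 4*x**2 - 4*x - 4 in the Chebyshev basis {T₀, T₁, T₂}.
(-2)T₀ + (-4)T₁ + (2)T₂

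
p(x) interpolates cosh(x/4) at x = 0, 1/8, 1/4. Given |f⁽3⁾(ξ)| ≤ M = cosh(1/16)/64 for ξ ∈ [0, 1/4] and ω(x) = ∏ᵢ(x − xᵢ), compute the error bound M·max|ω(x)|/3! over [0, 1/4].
sqrt(3)*cosh(1/16)/884736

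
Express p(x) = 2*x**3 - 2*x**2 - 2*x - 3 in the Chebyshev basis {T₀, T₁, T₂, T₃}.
(-4)T₀ + (-1/2)T₁ - T₂ + (1/2)T₃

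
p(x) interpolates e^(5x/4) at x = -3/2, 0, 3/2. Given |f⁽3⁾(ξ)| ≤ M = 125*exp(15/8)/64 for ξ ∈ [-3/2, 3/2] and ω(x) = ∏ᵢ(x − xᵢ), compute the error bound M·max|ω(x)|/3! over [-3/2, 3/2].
125*sqrt(3)*exp(15/8)/512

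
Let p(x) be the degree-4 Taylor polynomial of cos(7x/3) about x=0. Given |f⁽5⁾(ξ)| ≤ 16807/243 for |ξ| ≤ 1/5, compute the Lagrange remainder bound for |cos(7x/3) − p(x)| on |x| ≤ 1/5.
16807/91125000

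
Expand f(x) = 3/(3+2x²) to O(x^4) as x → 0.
1 - 2*x**2/3 + O(x**4)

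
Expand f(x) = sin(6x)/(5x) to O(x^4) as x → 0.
6/5 - 36*x**2/5 + O(x**4)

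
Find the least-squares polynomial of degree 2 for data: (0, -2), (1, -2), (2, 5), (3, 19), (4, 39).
-73/35 + (-219/70)x + (47/14)x²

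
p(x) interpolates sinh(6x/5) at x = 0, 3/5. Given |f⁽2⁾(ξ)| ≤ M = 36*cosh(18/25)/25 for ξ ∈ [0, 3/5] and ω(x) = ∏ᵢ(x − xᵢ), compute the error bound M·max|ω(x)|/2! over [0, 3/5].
81*cosh(18/25)/1250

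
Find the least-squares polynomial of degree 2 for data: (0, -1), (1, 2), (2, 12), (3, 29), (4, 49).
-47/35 + (69/70)x + (41/14)x²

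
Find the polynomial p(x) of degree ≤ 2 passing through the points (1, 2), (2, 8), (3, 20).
3*x**2 - 3*x + 2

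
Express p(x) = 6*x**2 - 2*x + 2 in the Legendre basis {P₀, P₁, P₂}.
(4)P₀ + (-2)P₁ + (4)P₂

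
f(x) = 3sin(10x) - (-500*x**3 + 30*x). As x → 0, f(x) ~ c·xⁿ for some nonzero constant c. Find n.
5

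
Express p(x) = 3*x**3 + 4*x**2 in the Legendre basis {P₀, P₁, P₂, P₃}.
(4/3)P₀ + (9/5)P₁ + (8/3)P₂ + (6/5)P₃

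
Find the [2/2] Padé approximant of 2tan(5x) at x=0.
10*x/(1 - 25*x**2/3)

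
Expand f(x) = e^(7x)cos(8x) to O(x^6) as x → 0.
1 + 7*x - 15*x**2/2 - 1001*x**3/6 - 12319*x**4/24 - 59353*x**5/120 + O(x**6)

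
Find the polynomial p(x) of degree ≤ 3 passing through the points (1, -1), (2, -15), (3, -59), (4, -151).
-3*x**3 + 3*x**2 - 2*x + 1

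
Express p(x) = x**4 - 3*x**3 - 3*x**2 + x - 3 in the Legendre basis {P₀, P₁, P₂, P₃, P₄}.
(-19/5)P₀ + (-4/5)P₁ + (-10/7)P₂ + (-6/5)P₃ + (8/35)P₄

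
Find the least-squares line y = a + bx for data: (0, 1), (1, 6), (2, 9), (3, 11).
a = 9/5, b = 33/10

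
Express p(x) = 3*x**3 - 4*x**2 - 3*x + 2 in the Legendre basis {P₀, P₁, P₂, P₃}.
(2/3)P₀ + (-6/5)P₁ + (-8/3)P₂ + (6/5)P₃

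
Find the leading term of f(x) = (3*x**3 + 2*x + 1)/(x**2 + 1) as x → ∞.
3*x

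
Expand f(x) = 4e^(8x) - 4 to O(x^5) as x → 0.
32*x + 128*x**2 + 1024*x**3/3 + 2048*x**4/3 + O(x**5)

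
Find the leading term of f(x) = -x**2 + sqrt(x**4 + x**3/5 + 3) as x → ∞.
x/10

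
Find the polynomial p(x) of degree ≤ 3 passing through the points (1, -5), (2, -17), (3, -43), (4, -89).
-x**3 - x**2 - 2*x - 1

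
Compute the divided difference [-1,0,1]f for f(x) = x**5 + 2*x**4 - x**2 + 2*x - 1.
1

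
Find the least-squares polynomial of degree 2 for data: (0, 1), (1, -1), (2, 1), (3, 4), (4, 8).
23/35 + (-127/70)x + (13/14)x²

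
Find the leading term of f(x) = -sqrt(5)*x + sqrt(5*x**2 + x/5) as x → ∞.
sqrt(5)/50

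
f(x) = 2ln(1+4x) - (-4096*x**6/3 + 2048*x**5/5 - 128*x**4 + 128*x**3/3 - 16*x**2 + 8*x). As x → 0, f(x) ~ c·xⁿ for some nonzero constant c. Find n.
7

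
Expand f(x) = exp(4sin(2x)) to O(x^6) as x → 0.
1 + 8*x + 32*x**2 + 80*x**3 + 128*x**4 + 1552*x**5/15 + O(x**6)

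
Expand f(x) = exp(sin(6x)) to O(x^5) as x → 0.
1 + 6*x + 18*x**2 - 162*x**4 + O(x**5)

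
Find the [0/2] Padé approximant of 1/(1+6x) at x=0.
1/(6*x + 1)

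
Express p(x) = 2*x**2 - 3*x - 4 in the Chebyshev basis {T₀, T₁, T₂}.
(-3)T₀ + (-3)T₁ + T₂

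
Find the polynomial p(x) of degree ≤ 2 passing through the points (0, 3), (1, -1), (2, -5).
3 - 4*x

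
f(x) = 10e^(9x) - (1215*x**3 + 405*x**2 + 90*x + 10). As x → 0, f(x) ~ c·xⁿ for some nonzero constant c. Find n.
4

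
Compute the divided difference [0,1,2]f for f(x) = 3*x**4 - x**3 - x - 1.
18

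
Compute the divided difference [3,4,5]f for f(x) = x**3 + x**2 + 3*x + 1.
13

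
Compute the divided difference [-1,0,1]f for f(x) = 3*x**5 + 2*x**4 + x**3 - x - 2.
2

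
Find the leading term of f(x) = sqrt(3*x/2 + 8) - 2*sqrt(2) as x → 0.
3*sqrt(2)*x/16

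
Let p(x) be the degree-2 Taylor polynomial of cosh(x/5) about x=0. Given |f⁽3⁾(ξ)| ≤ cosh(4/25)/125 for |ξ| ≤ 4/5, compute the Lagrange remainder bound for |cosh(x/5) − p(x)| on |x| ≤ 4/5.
32*cosh(4/25)/46875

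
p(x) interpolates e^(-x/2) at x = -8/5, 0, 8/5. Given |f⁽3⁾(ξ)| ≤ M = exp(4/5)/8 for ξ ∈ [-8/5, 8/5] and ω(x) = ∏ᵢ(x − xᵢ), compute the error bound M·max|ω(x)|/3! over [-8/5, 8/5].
64*sqrt(3)*exp(4/5)/3375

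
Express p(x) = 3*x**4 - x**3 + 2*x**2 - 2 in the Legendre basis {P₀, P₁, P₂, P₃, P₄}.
(-11/15)P₀ + (-3/5)P₁ + (64/21)P₂ + (-2/5)P₃ + (24/35)P₄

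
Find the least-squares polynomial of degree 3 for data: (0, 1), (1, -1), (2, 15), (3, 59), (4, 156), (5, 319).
11/14 + (-209/84)x + (-19/14)x² + (35/12)x³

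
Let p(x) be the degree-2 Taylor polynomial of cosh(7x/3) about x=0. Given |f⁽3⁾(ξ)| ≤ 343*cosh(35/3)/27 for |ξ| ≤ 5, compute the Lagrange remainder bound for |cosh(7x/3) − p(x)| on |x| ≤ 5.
42875*cosh(35/3)/162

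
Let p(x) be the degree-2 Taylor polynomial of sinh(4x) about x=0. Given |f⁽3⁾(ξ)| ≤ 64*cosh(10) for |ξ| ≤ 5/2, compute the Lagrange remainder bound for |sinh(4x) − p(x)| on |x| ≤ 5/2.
500*cosh(10)/3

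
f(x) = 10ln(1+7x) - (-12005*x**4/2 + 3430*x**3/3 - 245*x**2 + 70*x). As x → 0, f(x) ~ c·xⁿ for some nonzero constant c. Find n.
5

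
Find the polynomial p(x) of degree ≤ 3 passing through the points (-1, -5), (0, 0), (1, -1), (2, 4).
2*x**3 - 3*x**2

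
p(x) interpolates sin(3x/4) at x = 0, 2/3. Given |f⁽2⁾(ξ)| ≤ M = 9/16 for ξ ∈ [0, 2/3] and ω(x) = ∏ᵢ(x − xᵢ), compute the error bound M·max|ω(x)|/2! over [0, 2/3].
1/32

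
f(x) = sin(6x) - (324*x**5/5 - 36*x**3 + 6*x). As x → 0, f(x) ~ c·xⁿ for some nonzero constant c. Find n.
7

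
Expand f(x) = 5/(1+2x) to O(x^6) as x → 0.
5 - 10*x + 20*x**2 - 40*x**3 + 80*x**4 - 160*x**5 + O(x**6)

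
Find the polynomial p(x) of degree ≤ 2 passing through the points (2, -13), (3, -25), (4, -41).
-2*x**2 - 2*x - 1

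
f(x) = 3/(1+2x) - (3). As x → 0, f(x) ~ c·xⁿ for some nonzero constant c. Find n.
1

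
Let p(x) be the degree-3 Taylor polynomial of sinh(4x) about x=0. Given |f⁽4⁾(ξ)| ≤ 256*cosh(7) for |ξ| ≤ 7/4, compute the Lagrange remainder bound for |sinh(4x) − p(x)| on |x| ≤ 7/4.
2401*cosh(7)/24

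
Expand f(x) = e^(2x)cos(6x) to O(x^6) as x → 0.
1 + 2*x - 16*x**2 - 104*x**3/3 + 56*x**4/3 + 1264*x**5/15 + O(x**6)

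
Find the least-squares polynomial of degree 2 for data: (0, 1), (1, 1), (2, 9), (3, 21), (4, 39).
5/7 + (-64/35)x + (20/7)x²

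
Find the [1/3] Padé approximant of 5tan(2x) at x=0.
10*x/(1 - 4*x**2/3)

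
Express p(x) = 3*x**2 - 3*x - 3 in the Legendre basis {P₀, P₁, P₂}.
(-2)P₀ + (-3)P₁ + (2)P₂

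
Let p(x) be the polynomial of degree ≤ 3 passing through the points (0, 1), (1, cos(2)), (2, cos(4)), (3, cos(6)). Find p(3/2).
9*cos(4)/16 + 9*cos(2)/16 - 1/16 - cos(6)/16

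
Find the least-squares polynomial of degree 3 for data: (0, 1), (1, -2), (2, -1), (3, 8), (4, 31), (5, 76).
6/7 + (-25/14)x + (-23/14)x² + x³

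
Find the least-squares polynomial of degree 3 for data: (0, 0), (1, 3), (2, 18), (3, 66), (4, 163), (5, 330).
5/126 + (1969/756)x + (-107/36)x² + (169/54)x³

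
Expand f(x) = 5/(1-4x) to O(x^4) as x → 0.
5 + 20*x + 80*x**2 + 320*x**3 + O(x**4)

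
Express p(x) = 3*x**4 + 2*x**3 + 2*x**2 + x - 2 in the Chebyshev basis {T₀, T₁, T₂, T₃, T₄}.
(1/8)T₀ + (5/2)T₁ + (5/2)T₂ + (1/2)T₃ + (3/8)T₄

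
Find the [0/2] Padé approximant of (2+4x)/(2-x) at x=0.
1/(5*x**2 - 5*x/2 + 1)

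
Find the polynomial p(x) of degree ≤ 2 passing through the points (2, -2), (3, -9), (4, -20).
-2*x**2 + 3*x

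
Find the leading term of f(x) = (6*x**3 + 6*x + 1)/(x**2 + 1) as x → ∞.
6*x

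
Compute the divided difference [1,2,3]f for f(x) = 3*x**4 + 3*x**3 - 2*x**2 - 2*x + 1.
91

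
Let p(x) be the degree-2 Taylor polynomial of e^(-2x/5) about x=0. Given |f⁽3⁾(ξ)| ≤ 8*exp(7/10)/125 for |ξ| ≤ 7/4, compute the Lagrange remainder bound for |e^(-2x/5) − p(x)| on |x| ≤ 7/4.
343*exp(7/10)/6000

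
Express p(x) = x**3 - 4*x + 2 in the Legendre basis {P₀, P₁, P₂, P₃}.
(2)P₀ + (-17/5)P₁ + (2/5)P₃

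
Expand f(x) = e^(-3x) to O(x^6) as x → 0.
1 - 3*x + 9*x**2/2 - 9*x**3/2 + 27*x**4/8 - 81*x**5/40 + O(x**6)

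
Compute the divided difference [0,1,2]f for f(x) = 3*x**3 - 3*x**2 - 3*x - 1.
6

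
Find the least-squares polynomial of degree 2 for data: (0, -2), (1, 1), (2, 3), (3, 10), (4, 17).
-61/35 + (69/70)x + (13/14)x²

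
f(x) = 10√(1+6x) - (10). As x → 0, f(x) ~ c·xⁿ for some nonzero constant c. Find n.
1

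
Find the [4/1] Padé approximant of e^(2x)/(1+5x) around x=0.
(13574*x**4/18855 + 8312*x**3/6285 + 4194*x**2/2095 + 12566*x/6285 + 1)/(31421*x/6285 + 1)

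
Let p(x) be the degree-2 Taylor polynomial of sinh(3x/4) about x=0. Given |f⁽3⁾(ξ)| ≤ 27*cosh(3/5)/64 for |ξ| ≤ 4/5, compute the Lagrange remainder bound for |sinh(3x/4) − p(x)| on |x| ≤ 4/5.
9*cosh(3/5)/250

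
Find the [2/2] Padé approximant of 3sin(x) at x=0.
3*x/(x**2/6 + 1)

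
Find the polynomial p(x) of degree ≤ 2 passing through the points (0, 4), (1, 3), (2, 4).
x**2 - 2*x + 4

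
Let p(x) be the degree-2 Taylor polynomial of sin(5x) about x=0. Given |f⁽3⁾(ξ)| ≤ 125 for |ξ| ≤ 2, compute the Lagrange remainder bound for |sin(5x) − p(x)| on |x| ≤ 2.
500/3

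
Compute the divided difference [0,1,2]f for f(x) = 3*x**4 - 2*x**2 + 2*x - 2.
19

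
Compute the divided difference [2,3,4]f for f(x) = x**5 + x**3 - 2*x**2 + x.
292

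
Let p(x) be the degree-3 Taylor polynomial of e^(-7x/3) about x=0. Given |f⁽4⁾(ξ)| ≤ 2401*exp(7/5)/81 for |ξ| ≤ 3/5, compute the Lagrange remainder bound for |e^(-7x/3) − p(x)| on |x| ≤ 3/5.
2401*exp(7/5)/15000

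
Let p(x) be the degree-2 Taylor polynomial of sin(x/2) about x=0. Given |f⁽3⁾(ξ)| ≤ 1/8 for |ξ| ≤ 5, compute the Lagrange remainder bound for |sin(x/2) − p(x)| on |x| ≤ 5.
125/48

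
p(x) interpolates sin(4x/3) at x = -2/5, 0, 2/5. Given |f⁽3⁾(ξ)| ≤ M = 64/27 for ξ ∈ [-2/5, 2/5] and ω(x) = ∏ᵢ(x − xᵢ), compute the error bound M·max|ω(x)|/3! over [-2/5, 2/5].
512*sqrt(3)/91125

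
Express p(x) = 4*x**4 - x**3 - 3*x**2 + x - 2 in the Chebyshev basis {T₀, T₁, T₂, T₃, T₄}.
(-2)T₀ + (1/4)T₁ + (1/2)T₂ + (-1/4)T₃ + (1/2)T₄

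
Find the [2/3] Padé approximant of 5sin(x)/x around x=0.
(5 - 7*x**2/12)/(x**2/20 + 1)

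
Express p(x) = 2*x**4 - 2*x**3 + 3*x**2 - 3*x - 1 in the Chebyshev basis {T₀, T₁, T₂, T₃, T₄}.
(5/4)T₀ + (-9/2)T₁ + (5/2)T₂ + (-1/2)T₃ + (1/4)T₄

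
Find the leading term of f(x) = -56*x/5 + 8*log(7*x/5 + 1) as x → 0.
-196*x**2/25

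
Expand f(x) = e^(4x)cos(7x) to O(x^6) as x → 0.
1 + 4*x - 33*x**2/2 - 262*x**3/3 - 2047*x**4/24 + 4421*x**5/30 + O(x**6)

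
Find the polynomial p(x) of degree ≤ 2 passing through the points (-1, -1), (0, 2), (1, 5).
3*x + 2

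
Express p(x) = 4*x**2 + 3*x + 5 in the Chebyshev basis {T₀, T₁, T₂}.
(7)T₀ + (3)T₁ + (2)T₂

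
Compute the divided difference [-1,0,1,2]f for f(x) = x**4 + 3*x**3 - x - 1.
5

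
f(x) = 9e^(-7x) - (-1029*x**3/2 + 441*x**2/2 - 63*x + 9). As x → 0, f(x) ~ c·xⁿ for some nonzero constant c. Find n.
4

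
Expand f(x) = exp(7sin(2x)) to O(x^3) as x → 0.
1 + 14*x + 98*x**2 + O(x**3)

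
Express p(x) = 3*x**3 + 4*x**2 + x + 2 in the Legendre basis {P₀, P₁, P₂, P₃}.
(10/3)P₀ + (14/5)P₁ + (8/3)P₂ + (6/5)P₃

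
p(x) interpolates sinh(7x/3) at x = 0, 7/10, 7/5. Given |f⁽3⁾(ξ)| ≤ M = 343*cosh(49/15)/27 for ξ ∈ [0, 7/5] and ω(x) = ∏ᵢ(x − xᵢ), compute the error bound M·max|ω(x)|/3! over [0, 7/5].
117649*sqrt(3)*cosh(49/15)/729000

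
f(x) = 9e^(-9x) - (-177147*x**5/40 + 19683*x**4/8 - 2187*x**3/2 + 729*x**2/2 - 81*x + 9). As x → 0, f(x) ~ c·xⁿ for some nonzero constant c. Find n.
6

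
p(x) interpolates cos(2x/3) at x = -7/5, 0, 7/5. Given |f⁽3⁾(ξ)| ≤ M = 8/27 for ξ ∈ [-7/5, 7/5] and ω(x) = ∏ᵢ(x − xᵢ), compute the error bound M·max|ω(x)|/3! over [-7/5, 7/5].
2744*sqrt(3)/91125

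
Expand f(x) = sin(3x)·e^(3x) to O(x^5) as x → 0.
3*x + 9*x**2 + 9*x**3 + O(x**5)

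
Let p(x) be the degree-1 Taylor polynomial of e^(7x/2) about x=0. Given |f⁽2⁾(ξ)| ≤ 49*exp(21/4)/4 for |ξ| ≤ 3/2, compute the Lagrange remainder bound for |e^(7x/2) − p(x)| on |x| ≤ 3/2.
441*exp(21/4)/32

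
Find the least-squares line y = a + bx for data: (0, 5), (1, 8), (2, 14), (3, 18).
a = 9/2, b = 9/2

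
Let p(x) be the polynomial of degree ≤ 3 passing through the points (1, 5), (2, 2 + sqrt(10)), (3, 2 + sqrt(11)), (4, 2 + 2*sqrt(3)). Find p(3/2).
-5*sqrt(11)/16 + sqrt(3)/8 + 47/16 + 15*sqrt(10)/16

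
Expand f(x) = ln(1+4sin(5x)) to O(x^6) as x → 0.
20*x - 200*x**2 + 7750*x**3/3 - 115000*x**4/3 + 3640625*x**5/6 + O(x**6)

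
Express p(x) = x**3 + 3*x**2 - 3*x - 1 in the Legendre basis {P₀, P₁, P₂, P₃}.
(-12/5)P₁ + (2)P₂ + (2/5)P₃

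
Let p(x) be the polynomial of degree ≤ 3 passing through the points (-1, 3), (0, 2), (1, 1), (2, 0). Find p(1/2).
3/2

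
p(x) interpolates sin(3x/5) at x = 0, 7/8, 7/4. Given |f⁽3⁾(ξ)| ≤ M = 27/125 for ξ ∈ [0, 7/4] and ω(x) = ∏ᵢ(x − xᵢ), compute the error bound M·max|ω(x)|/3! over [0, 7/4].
343*sqrt(3)/64000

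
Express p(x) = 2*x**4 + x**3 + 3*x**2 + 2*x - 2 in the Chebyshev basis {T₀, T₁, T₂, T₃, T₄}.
(1/4)T₀ + (11/4)T₁ + (5/2)T₂ + (1/4)T₃ + (1/4)T₄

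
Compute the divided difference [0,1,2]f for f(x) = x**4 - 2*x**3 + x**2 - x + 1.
2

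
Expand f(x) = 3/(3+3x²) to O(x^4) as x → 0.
1 - x**2 + O(x**4)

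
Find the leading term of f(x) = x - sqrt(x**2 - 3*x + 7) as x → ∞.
3/2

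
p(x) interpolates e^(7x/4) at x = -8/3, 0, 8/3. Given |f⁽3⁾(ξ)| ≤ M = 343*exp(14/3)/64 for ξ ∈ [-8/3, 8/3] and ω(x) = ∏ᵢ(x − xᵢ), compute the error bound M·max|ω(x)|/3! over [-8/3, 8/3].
2744*sqrt(3)*exp(14/3)/729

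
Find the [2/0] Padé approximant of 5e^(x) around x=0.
5*x**2/2 + 5*x + 5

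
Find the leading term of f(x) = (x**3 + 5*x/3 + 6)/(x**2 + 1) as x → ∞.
x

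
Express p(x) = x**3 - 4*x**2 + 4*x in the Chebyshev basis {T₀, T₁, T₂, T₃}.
(-2)T₀ + (19/4)T₁ + (-2)T₂ + (1/4)T₃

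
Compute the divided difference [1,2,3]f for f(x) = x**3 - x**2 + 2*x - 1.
5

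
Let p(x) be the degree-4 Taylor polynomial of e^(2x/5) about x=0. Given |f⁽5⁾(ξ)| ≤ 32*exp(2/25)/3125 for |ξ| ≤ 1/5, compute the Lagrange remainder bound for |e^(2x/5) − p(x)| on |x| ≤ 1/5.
4*exp(2/25)/146484375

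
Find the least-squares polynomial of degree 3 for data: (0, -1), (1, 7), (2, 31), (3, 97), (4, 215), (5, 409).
-17/21 + (223/63)x + (17/42)x² + (55/18)x³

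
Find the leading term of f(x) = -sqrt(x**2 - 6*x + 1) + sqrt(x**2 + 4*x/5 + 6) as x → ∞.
17/5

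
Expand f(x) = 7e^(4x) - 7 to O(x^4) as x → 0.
28*x + 56*x**2 + 224*x**3/3 + O(x**4)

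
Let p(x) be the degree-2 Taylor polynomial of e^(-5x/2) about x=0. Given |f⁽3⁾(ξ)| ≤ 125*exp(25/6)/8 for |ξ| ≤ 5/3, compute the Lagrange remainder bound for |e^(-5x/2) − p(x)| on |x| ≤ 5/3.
15625*exp(25/6)/1296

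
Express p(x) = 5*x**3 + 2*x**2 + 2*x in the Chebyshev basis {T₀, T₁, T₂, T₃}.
T₀ + (23/4)T₁ + T₂ + (5/4)T₃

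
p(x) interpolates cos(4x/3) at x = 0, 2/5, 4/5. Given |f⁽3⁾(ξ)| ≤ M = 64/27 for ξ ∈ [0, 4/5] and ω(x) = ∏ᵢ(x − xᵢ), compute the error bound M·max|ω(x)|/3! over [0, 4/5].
512*sqrt(3)/91125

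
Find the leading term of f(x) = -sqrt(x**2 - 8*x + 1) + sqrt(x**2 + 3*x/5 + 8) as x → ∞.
43/10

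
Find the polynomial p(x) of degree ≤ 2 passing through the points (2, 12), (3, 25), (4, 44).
3*x**2 - 2*x + 4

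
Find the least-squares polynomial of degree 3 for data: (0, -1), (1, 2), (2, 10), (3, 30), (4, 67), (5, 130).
-22/21 + (185/63)x + (-19/21)x² + (10/9)x³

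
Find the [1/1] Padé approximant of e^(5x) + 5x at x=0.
(35*x/4 + 1)/(1 - 5*x/4)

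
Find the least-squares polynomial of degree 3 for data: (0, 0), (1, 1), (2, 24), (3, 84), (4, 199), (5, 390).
-3/14 + (-61/28)x + (29/28)x² + (3)x³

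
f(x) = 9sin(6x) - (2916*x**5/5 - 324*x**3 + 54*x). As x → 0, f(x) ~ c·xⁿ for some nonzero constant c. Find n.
7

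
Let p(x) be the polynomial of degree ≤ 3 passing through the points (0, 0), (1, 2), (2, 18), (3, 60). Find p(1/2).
0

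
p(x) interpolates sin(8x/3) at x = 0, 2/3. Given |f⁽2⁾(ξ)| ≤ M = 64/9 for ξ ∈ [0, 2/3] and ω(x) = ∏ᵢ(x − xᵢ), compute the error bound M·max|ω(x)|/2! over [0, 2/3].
32/81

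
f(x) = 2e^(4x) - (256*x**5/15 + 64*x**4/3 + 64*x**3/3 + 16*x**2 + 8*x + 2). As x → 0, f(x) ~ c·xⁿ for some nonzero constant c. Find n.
6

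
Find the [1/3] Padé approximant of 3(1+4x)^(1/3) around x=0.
(10*x + 3)/(64*x**3/81 - 8*x**2/9 + 2*x + 1)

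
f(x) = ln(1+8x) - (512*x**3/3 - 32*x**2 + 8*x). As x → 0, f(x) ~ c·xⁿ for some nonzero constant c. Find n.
4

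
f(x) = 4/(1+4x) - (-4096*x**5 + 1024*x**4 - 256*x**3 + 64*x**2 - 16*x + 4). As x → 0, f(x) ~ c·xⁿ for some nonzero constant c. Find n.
6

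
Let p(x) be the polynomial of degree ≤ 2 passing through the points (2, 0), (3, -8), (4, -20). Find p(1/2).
9/2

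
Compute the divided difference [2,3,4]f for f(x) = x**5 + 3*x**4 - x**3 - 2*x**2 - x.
439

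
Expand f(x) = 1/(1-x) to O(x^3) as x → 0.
1 + x + x**2 + O(x**3)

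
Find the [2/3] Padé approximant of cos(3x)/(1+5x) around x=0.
(1 - 15*x**2/4)/(15*x**3/4 + 3*x**2/4 + 5*x + 1)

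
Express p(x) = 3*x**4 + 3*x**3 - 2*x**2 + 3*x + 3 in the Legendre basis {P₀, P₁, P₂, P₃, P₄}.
(44/15)P₀ + (24/5)P₁ + (8/21)P₂ + (6/5)P₃ + (24/35)P₄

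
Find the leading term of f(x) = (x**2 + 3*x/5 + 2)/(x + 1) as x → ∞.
x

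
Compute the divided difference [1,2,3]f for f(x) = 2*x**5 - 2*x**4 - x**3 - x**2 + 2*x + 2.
123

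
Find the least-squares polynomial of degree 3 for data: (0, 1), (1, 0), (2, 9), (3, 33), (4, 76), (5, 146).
115/126 + (-391/108)x + (128/63)x² + (97/108)x³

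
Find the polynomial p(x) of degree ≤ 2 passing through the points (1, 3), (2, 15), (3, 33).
3*x**2 + 3*x - 3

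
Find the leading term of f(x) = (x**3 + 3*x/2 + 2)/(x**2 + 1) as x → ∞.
x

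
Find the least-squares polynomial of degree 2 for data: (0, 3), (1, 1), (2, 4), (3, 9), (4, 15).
18/7 + (-68/35)x + (9/7)x²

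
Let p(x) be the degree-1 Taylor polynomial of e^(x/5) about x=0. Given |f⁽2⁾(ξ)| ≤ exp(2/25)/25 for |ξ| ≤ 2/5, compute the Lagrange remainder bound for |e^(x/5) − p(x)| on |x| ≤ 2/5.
2*exp(2/25)/625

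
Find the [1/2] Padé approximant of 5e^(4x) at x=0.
(20*x/3 + 5)/(8*x**2/3 - 8*x/3 + 1)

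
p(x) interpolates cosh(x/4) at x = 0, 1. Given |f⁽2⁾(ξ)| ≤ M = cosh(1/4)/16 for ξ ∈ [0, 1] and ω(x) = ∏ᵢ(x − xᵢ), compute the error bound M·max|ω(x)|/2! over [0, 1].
cosh(1/4)/128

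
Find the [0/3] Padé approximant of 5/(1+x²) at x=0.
5/(x**2 + 1)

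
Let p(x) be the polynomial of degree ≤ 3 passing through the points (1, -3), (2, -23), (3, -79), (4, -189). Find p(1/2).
-7/8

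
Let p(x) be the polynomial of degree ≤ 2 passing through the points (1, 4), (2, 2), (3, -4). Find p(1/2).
7/2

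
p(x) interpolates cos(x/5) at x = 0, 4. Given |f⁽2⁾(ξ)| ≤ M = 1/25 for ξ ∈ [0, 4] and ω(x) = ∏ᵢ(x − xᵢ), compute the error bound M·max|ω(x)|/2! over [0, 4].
2/25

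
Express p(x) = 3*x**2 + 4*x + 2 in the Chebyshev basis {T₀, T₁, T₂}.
(7/2)T₀ + (4)T₁ + (3/2)T₂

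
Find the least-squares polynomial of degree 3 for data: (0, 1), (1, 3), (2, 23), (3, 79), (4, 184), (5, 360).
115/126 + (-811/756)x + (125/252)x² + (76/27)x³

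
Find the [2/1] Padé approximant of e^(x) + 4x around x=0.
(-7*x**2/6 + 14*x/3 + 1)/(1 - x/3)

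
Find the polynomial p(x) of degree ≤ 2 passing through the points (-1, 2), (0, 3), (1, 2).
3 - x**2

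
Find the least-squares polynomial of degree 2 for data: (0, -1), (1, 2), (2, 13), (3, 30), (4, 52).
-46/35 + (29/35)x + (22/7)x²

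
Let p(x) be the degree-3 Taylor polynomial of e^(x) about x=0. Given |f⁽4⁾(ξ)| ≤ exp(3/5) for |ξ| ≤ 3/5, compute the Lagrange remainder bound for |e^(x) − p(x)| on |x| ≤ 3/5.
27*exp(3/5)/5000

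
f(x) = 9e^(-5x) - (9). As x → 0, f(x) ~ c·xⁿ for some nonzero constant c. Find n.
1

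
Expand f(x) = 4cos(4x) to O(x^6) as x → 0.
4 - 32*x**2 + 128*x**4/3 + O(x**6)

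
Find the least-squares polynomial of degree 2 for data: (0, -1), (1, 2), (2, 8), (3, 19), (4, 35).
-27/35 + (3/70)x + (31/14)x²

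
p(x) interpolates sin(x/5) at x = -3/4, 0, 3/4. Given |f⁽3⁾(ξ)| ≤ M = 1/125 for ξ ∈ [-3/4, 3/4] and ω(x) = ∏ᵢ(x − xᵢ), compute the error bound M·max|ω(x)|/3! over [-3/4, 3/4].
sqrt(3)/8000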